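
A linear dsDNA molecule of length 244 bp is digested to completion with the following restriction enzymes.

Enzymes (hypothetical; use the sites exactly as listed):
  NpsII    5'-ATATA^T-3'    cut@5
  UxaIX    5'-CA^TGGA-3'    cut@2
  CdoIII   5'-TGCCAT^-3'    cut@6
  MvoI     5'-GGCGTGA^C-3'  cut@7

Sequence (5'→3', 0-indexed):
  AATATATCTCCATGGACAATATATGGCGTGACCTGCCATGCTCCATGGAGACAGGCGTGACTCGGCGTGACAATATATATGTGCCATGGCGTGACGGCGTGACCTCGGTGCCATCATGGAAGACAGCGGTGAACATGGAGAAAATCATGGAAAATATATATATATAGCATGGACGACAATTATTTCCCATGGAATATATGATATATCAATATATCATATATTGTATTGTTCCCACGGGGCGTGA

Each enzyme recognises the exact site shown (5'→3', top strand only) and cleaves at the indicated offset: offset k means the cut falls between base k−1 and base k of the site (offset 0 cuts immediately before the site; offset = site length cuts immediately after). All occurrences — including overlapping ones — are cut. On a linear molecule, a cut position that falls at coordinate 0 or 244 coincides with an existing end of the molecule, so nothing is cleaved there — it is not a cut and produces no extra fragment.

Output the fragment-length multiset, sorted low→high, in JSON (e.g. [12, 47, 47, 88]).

Per-enzyme occurrences:
  NpsII ATATAT/5: at [1, 18, 72, 74, 153, 155, 157, 159, 193, 200, 208, 215] ⇒ [6, 23, 77, 79, 158, 160, 162, 164, 198, 205, 213, 220]
  UxaIX CATGGA/2: at [10, 43, 114, 133, 145, 167, 187] ⇒ [12, 45, 116, 135, 147, 169, 189]
  CdoIII TGCCAT/6: at [33, 81, 108] ⇒ [39, 87, 114]
  MvoI GGCGTGAC/7: at [24, 53, 63, 87, 95] ⇒ [31, 60, 70, 94, 102]

All cut coordinates (distinct, sorted): [6, 12, 23, 31, 39, 45, 60, 70, 77, 79, 87, 94, 102, 114, 116, 135, 147, 158, 160, 162, 164, 169, 189, 198, 205, 213, 220]

Fragment lengths:
  [0,6): 6 bp
  [6,12): 6 bp
  [12,23): 11 bp
  [23,31): 8 bp
  [31,39): 8 bp
  [39,45): 6 bp
  [45,60): 15 bp
  [60,70): 10 bp
  [70,77): 7 bp
  [77,79): 2 bp
  [79,87): 8 bp
  [87,94): 7 bp
  [94,102): 8 bp
  [102,114): 12 bp
  [114,116): 2 bp
  [116,135): 19 bp
  [135,147): 12 bp
  [147,158): 11 bp
  [158,160): 2 bp
  [160,162): 2 bp
  [162,164): 2 bp
  [164,169): 5 bp
  [169,189): 20 bp
  [189,198): 9 bp
  [198,205): 7 bp
  [205,213): 8 bp
  [213,220): 7 bp
  [220,244): 24 bp

[2,2,2,2,2,5,6,6,6,7,7,7,7,8,8,8,8,8,9,10,11,11,12,12,15,19,20,24]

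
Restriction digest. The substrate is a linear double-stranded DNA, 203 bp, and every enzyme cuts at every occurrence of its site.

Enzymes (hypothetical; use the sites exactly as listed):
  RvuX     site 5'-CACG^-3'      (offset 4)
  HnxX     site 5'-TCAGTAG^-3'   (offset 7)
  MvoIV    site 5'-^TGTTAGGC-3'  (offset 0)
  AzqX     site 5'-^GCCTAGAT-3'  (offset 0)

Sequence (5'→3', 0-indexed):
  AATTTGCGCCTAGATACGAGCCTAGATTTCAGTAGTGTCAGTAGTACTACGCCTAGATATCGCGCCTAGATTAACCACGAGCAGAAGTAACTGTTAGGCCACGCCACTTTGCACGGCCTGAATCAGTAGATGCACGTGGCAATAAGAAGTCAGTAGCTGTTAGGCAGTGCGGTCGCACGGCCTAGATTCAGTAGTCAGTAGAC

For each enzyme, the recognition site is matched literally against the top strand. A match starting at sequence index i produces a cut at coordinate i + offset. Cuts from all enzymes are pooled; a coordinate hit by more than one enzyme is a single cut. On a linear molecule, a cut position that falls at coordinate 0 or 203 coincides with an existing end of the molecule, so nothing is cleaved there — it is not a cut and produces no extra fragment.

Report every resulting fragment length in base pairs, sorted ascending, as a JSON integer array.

[1,2,6,7,7,7,9,12,12,12,12,13,14,15,16,16,20,22]

Per-enzyme occurrences:
  RvuX CACG/4: at [75, 99, 111, 132, 175] ⇒ [79, 103, 115, 136, 179]
  HnxX TCAGTAG/7: at [28, 37, 122, 149, 187, 194] ⇒ [35, 44, 129, 156, 194, 201]
  MvoIV TGTTAGGC/0: at [91, 157] ⇒ [91, 157]
  AzqX GCCTAGAT/0: at [7, 19, 50, 63, 179] ⇒ [7, 19, 50, 63, 179]

All cut coordinates (distinct, sorted): [7, 19, 35, 44, 50, 63, 79, 91, 103, 115, 129, 136, 156, 157, 179, 194, 201]

Fragments:
  [0,7): 7 bp
  [7,19): 12 bp
  [19,35): 16 bp
  [35,44): 9 bp
  [44,50): 6 bp
  [50,63): 13 bp
  [63,79): 16 bp
  [79,91): 12 bp
  [91,103): 12 bp
  [103,115): 12 bp
  [115,129): 14 bp
  [129,136): 7 bp
  [136,156): 20 bp
  [156,157): 1 bp
  [157,179): 22 bp
  [179,194): 15 bp
  [194,201): 7 bp
  [201,203): 2 bp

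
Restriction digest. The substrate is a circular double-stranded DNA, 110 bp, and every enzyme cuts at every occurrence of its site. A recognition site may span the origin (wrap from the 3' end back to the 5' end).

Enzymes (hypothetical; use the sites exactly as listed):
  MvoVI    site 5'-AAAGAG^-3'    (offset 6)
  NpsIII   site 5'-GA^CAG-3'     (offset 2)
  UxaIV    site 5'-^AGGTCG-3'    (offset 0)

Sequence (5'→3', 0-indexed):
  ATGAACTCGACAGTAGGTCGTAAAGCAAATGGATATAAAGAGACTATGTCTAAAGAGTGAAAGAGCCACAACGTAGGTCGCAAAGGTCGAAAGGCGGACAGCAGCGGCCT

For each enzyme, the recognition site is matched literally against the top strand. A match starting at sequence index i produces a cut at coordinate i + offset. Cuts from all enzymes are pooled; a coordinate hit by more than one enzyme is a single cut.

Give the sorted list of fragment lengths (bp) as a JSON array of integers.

Site scan:
  MvoVI (AAAGAG, off=6): starts [36, 51, 59] → cuts [42, 57, 65]
  NpsIII (GACAG, off=2): starts [8, 96] → cuts [10, 98]
  UxaIV (AGGTCG, off=0): starts [14, 74, 83] → cuts [14, 74, 83]

Pooled cuts: [10, 14, 42, 57, 65, 74, 83, 98]

Fragment lengths:
  10→14: 4 bp
  14→42: 28 bp
  42→57: 15 bp
  57→65: 8 bp
  65→74: 9 bp
  74→83: 9 bp
  83→98: 15 bp
  98→10 (wrap): 110-98+10 = 22 bp

[4,8,9,9,15,15,22,28]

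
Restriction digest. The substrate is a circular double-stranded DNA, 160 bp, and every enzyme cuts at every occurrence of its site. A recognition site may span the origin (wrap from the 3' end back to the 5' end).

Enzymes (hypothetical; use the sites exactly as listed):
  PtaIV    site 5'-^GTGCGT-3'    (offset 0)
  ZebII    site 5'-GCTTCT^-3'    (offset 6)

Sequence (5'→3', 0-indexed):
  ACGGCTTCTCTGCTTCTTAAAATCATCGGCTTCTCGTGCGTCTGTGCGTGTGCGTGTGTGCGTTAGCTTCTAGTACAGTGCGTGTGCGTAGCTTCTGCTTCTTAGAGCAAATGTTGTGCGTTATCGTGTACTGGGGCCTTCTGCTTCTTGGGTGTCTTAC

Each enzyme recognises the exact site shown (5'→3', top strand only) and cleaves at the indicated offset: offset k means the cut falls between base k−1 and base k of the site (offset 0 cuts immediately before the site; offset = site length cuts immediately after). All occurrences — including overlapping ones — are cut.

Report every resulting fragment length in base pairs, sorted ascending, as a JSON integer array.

[1,6,6,6,6,8,8,8,13,13,14,17,21,33]

Scan for sites:
  PtaIV (GTGCGT, off=0): starts [35, 43, 49, 57, 77, 83, 115] → cuts [35, 43, 49, 57, 77, 83, 115]
  ZebII (GCTTCT, off=6): starts [3, 11, 28, 65, 90, 96, 142] → cuts [9, 17, 34, 71, 96, 102, 148]

All cut coordinates (distinct, sorted): [9, 17, 34, 35, 43, 49, 57, 71, 77, 83, 96, 102, 115, 148]

Fragments:
  9→17: 8 bp
  17→34: 17 bp
  34→35: 1 bp
  35→43: 8 bp
  43→49: 6 bp
  49→57: 8 bp
  57→71: 14 bp
  71→77: 6 bp
  77→83: 6 bp
  83→96: 13 bp
  96→102: 6 bp
  102→115: 13 bp
  115→148: 33 bp
  148→9 (wrap): 160-148+9 = 21 bp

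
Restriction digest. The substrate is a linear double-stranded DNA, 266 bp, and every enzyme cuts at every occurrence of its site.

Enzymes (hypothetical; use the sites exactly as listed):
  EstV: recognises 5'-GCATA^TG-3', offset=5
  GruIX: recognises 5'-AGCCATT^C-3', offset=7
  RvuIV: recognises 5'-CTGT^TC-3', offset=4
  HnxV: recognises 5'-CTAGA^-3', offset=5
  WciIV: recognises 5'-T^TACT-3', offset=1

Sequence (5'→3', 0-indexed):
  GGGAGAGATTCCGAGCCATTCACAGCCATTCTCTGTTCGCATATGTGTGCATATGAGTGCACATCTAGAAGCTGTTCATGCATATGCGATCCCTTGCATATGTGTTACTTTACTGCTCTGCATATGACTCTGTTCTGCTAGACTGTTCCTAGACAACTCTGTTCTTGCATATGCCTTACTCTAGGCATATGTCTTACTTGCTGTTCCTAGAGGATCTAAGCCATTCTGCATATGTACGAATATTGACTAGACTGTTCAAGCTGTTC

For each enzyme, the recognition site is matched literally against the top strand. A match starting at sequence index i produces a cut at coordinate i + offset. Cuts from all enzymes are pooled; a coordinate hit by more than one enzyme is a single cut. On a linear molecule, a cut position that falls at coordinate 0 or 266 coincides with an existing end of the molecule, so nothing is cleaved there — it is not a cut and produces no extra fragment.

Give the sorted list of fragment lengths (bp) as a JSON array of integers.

Per-enzyme occurrences:
  EstV GCATATG/5: at [38, 48, 79, 95, 119, 166, 184, 227] ⇒ [43, 53, 84, 100, 124, 171, 189, 232]
  GruIX AGCCATTC/7: at [13, 23, 218] ⇒ [20, 30, 225]
  RvuIV CTGTTC/4: at [32, 71, 129, 142, 158, 200, 251, 260] ⇒ [36, 75, 133, 146, 162, 204, 255, 264]
  HnxV CTAGA/5: at [64, 137, 148, 206, 246] ⇒ [69, 142, 153, 211, 251]
  WciIV TTACT/1: at [104, 109, 175, 193] ⇒ [105, 110, 176, 194]

Pooled cuts: [20, 30, 36, 43, 53, 69, 75, 84, 100, 105, 110, 124, 133, 142, 146, 153, 162, 171, 176, 189, 194, 204, 211, 225, 232, 251, 255, 264]

Fragment lengths:
  [0,20): 20 bp
  [20,30): 10 bp
  [30,36): 6 bp
  [36,43): 7 bp
  [43,53): 10 bp
  [53,69): 16 bp
  [69,75): 6 bp
  [75,84): 9 bp
  [84,100): 16 bp
  [100,105): 5 bp
  [105,110): 5 bp
  [110,124): 14 bp
  [124,133): 9 bp
  [133,142): 9 bp
  [142,146): 4 bp
  [146,153): 7 bp
  [153,162): 9 bp
  [162,171): 9 bp
  [171,176): 5 bp
  [176,189): 13 bp
  [189,194): 5 bp
  [194,204): 10 bp
  [204,211): 7 bp
  [211,225): 14 bp
  [225,232): 7 bp
  [232,251): 19 bp
  [251,255): 4 bp
  [255,264): 9 bp
  [264,266): 2 bp

[2,4,4,5,5,5,5,6,6,7,7,7,7,9,9,9,9,9,9,10,10,10,13,14,14,16,16,19,20]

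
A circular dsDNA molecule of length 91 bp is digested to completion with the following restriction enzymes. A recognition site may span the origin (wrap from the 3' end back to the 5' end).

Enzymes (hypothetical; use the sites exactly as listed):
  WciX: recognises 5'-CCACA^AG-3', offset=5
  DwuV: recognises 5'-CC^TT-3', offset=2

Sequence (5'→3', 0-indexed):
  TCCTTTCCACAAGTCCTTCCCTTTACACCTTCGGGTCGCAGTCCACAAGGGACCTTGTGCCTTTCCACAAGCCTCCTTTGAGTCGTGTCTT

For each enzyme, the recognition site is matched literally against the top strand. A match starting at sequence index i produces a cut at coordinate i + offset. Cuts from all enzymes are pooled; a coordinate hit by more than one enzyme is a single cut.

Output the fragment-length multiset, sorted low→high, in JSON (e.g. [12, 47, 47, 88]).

[5,5,7,7,7,8,8,8,18,18]

Scan for sites:
  WciX CCACAAG/5: at [6, 42, 64] ⇒ [11, 47, 69]
  DwuV CCTT/2: at [1, 14, 19, 27, 52, 59, 74] ⇒ [3, 16, 21, 29, 54, 61, 76]

Pooled cuts: [3, 11, 16, 21, 29, 47, 54, 61, 69, 76]

Fragment lengths:
  3→11: 8 bp
  11→16: 5 bp
  16→21: 5 bp
  21→29: 8 bp
  29→47: 18 bp
  47→54: 7 bp
  54→61: 7 bp
  61→69: 8 bp
  69→76: 7 bp
  76→3 (wrap): 91-76+3 = 18 bp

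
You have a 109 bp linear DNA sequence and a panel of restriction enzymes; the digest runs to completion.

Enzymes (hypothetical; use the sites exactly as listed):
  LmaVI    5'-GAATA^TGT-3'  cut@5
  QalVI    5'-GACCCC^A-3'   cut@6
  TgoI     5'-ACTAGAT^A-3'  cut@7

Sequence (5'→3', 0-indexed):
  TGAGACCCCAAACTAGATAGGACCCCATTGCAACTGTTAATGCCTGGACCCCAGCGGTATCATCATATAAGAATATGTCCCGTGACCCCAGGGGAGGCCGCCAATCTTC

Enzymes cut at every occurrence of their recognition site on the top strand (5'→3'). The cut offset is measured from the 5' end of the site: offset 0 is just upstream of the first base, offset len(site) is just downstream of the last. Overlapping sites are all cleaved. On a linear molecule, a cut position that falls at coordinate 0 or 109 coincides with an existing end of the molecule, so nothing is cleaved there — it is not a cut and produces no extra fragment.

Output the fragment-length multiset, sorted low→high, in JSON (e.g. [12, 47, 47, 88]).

Per-enzyme occurrences:
  LmaVI (GAATATGT, off=5): starts [70] → cuts [75]
  QalVI (GACCCCA, off=6): starts [3, 20, 46, 83] → cuts [9, 26, 52, 89]
  TgoI (ACTAGATA, off=7): starts [11] → cuts [18]

All cut coordinates (distinct, sorted): [9, 18, 26, 52, 75, 89]

Fragments:
  [0,9): 9 bp
  [9,18): 9 bp
  [18,26): 8 bp
  [26,52): 26 bp
  [52,75): 23 bp
  [75,89): 14 bp
  [89,109): 20 bp

[8,9,9,14,20,23,26]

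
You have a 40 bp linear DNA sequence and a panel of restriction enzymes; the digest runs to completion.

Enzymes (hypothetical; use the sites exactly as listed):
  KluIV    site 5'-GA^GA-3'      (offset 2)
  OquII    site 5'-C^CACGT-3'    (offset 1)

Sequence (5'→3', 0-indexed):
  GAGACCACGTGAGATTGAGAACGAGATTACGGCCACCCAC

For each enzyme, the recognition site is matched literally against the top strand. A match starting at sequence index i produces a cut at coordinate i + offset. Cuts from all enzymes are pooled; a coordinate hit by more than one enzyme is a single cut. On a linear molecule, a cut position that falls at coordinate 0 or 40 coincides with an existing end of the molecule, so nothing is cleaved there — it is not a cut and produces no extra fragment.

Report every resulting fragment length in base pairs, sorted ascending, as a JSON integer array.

[2,3,6,6,7,16]

Scan for sites:
  KluIV (GAGA, off=2): starts [0, 10, 16, 22] → cuts [2, 12, 18, 24]
  OquII (CCACGT, off=1): starts [4] → cuts [5]

All cut coordinates (distinct, sorted): [2, 5, 12, 18, 24]

Fragments:
  [0,2): 2 bp
  [2,5): 3 bp
  [5,12): 7 bp
  [12,18): 6 bp
  [18,24): 6 bp
  [24,40): 16 bp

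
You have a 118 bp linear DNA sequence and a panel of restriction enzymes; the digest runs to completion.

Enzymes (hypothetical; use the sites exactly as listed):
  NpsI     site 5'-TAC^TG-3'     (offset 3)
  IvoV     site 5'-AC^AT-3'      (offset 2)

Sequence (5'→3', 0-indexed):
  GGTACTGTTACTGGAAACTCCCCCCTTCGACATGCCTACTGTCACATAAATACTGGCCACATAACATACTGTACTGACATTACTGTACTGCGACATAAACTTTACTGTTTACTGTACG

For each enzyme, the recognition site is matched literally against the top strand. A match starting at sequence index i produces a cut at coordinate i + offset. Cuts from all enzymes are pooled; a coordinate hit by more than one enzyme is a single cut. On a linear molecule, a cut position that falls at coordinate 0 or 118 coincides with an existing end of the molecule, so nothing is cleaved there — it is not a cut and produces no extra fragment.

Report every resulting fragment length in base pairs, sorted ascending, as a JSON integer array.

Scan for sites:
  NpsI (TACTG, off=3): starts [2, 8, 36, 50, 66, 71, 80, 85, 102, 109] → cuts [5, 11, 39, 53, 69, 74, 83, 88, 105, 112]
  IvoV (ACAT, off=2): starts [29, 43, 58, 63, 76, 92] → cuts [31, 45, 60, 65, 78, 94]

All cut coordinates (distinct, sorted): [5, 11, 31, 39, 45, 53, 60, 65, 69, 74, 78, 83, 88, 94, 105, 112]

Fragments:
  [0,5): 5 bp
  [5,11): 6 bp
  [11,31): 20 bp
  [31,39): 8 bp
  [39,45): 6 bp
  [45,53): 8 bp
  [53,60): 7 bp
  [60,65): 5 bp
  [65,69): 4 bp
  [69,74): 5 bp
  [74,78): 4 bp
  [78,83): 5 bp
  [83,88): 5 bp
  [88,94): 6 bp
  [94,105): 11 bp
  [105,112): 7 bp
  [112,118): 6 bp

[4,4,5,5,5,5,5,6,6,6,6,7,7,8,8,11,20]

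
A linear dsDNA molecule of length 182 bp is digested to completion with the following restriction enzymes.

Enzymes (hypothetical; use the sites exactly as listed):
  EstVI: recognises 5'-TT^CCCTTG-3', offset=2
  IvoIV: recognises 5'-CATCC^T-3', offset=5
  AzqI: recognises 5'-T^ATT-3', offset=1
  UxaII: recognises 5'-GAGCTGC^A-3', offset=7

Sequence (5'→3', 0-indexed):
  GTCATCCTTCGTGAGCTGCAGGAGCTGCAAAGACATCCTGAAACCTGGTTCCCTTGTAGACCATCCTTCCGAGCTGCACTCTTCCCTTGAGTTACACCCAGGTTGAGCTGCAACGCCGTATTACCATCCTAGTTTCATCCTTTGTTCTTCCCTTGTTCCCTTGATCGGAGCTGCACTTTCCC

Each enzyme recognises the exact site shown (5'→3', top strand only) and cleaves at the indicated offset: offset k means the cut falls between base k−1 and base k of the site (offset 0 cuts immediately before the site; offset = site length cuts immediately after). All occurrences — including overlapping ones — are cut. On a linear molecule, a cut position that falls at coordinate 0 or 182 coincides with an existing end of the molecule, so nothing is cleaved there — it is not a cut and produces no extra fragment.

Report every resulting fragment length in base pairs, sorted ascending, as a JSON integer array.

[6,7,8,8,8,9,9,10,10,11,11,12,12,16,17,28]

Per-enzyme occurrences:
  EstVI (TTCCCTTG, off=2): starts [48, 81, 147, 155] → cuts [50, 83, 149, 157]
  IvoIV (CATCCT, off=5): starts [2, 33, 61, 124, 135] → cuts [7, 38, 66, 129, 140]
  AzqI (TATT, off=1): starts [118] → cuts [119]
  UxaII (GAGCTGCA, off=7): starts [12, 21, 70, 104, 167] → cuts [19, 28, 77, 111, 174]

All cut coordinates (distinct, sorted): [7, 19, 28, 38, 50, 66, 77, 83, 111, 119, 129, 140, 149, 157, 174]

Fragments:
  [0,7): 7 bp
  [7,19): 12 bp
  [19,28): 9 bp
  [28,38): 10 bp
  [38,50): 12 bp
  [50,66): 16 bp
  [66,77): 11 bp
  [77,83): 6 bp
  [83,111): 28 bp
  [111,119): 8 bp
  [119,129): 10 bp
  [129,140): 11 bp
  [140,149): 9 bp
  [149,157): 8 bp
  [157,174): 17 bp
  [174,182): 8 bp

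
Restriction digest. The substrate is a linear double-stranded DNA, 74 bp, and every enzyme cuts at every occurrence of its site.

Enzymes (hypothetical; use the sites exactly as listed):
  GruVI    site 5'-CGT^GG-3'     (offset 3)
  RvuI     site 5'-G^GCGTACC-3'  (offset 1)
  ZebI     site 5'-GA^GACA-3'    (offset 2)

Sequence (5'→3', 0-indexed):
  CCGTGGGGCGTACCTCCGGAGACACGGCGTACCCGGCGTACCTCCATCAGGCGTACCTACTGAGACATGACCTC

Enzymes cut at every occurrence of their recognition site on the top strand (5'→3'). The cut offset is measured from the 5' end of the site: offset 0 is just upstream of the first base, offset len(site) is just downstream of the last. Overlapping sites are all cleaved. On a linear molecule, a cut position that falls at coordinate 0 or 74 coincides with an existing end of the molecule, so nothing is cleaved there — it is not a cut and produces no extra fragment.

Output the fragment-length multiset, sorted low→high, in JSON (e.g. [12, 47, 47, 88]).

Scan for sites:
  GruVI CGTGG/3: at [1] ⇒ [4]
  RvuI GGCGTACC/1: at [6, 25, 34, 49] ⇒ [7, 26, 35, 50]
  ZebI GAGACA/2: at [18, 61] ⇒ [20, 63]

All cut coordinates (distinct, sorted): [4, 7, 20, 26, 35, 50, 63]

Fragments:
  [0,4): 4 bp
  [4,7): 3 bp
  [7,20): 13 bp
  [20,26): 6 bp
  [26,35): 9 bp
  [35,50): 15 bp
  [50,63): 13 bp
  [63,74): 11 bp

[3,4,6,9,11,13,13,15]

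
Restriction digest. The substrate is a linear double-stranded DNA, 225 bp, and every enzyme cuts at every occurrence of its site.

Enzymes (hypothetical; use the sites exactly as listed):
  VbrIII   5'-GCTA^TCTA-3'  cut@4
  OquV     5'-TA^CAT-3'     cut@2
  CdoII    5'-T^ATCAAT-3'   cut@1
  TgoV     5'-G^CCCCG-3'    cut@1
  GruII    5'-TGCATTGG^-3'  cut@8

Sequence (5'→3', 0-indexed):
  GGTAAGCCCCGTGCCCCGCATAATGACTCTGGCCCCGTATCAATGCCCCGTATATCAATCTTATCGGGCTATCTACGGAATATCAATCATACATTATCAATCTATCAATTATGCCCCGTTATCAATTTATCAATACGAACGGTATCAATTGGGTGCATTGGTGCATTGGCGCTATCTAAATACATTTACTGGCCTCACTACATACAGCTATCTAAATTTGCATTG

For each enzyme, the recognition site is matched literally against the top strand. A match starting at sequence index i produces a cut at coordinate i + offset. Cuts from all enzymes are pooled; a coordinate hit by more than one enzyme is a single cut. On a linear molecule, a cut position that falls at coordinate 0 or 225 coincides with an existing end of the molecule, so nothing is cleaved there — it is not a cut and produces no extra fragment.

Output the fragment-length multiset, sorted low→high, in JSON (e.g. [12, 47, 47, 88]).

[4,5,6,6,7,7,7,8,8,8,8,8,10,10,10,10,15,15,18,18,18,19]

Scan for sites:
  VbrIII GCTATCTA/4: at [67, 170, 206] ⇒ [71, 174, 210]
  OquV TACAT/2: at [89, 180, 198] ⇒ [91, 182, 200]
  CdoII TATCAAT/1: at [37, 52, 80, 94, 102, 119, 127, 142] ⇒ [38, 53, 81, 95, 103, 120, 128, 143]
  TgoV GCCCCG/1: at [5, 12, 31, 44, 112] ⇒ [6, 13, 32, 45, 113]
  GruII TGCATTGG/8: at [153, 161] ⇒ [161, 169]

All cut coordinates (distinct, sorted): [6, 13, 32, 38, 45, 53, 71, 81, 91, 95, 103, 113, 120, 128, 143, 161, 169, 174, 182, 200, 210]

Fragment lengths:
  [0,6): 6 bp
  [6,13): 7 bp
  [13,32): 19 bp
  [32,38): 6 bp
  [38,45): 7 bp
  [45,53): 8 bp
  [53,71): 18 bp
  [71,81): 10 bp
  [81,91): 10 bp
  [91,95): 4 bp
  [95,103): 8 bp
  [103,113): 10 bp
  [113,120): 7 bp
  [120,128): 8 bp
  [128,143): 15 bp
  [143,161): 18 bp
  [161,169): 8 bp
  [169,174): 5 bp
  [174,182): 8 bp
  [182,200): 18 bp
  [200,210): 10 bp
  [210,225): 15 bp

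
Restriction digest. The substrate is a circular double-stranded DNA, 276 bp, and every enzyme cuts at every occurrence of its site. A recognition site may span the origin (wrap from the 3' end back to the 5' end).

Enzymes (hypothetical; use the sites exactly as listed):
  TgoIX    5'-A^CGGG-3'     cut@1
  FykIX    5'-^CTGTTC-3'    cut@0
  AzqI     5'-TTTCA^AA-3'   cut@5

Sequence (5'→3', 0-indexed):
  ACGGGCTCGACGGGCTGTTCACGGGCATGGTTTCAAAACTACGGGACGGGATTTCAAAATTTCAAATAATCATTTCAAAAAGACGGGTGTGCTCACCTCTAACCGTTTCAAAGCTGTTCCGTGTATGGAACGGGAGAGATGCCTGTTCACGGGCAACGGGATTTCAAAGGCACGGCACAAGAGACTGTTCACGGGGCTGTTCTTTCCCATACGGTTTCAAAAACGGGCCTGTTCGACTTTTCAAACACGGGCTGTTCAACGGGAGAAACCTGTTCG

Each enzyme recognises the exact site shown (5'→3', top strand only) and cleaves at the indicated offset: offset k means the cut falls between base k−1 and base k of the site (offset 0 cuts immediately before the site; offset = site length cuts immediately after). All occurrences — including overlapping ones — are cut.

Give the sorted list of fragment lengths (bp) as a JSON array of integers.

[3,4,4,4,4,5,5,5,6,6,7,7,7,7,8,8,8,9,10,10,10,12,13,14,15,17,18,23,27]

Site scan:
  TgoIX ACGGG/1: at [0, 9, 20, 40, 45, 82, 129, 148, 155, 190, 222, 246, 258] ⇒ [1, 10, 21, 41, 46, 83, 130, 149, 156, 191, 223, 247, 259]
  FykIX CTGTTC/0: at [14, 113, 142, 184, 196, 228, 251, 269] ⇒ [14, 113, 142, 184, 196, 228, 251, 269]
  AzqI TTTCAAA/5: at [30, 51, 59, 72, 105, 161, 214, 238] ⇒ [35, 56, 64, 77, 110, 166, 219, 243]

Pooled cuts: [1, 10, 14, 21, 35, 41, 46, 56, 64, 77, 83, 110, 113, 130, 142, 149, 156, 166, 184, 191, 196, 219, 223, 228, 243, 247, 251, 259, 269]

Fragment lengths:
  1→10: 9 bp
  10→14: 4 bp
  14→21: 7 bp
  21→35: 14 bp
  35→41: 6 bp
  41→46: 5 bp
  46→56: 10 bp
  56→64: 8 bp
  64→77: 13 bp
  77→83: 6 bp
  83→110: 27 bp
  110→113: 3 bp
  113→130: 17 bp
  130→142: 12 bp
  142→149: 7 bp
  149→156: 7 bp
  156→166: 10 bp
  166→184: 18 bp
  184→191: 7 bp
  191→196: 5 bp
  196→219: 23 bp
  219→223: 4 bp
  223→228: 5 bp
  228→243: 15 bp
  243→247: 4 bp
  247→251: 4 bp
  251→259: 8 bp
  259→269: 10 bp
  269→1 (wrap): 276-269+1 = 8 bp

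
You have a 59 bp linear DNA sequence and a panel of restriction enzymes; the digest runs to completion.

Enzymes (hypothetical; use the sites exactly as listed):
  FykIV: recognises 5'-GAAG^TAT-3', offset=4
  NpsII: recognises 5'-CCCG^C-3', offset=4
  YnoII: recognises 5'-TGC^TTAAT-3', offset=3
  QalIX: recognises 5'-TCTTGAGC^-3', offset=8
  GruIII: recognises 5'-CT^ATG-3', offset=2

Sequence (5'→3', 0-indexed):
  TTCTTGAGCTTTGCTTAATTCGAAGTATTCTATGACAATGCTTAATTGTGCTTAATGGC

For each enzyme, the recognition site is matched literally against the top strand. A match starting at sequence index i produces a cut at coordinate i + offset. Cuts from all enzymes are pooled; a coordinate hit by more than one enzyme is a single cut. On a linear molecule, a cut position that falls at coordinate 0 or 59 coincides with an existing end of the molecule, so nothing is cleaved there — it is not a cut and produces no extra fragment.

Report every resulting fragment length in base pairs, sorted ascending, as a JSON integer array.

Scan for sites:
  FykIV GAAGTAT/4: at [21] ⇒ [25]
  NpsII (CCCGC, off=4): no sites
  YnoII TGCTTAAT/3: at [11, 38, 48] ⇒ [14, 41, 51]
  QalIX TCTTGAGC/8: at [1] ⇒ [9]
  GruIII CTATG/2: at [29] ⇒ [31]

All cut coordinates (distinct, sorted): [9, 14, 25, 31, 41, 51]

Fragment lengths:
  [0,9): 9 bp
  [9,14): 5 bp
  [14,25): 11 bp
  [25,31): 6 bp
  [31,41): 10 bp
  [41,51): 10 bp
  [51,59): 8 bp

[5,6,8,9,10,10,11]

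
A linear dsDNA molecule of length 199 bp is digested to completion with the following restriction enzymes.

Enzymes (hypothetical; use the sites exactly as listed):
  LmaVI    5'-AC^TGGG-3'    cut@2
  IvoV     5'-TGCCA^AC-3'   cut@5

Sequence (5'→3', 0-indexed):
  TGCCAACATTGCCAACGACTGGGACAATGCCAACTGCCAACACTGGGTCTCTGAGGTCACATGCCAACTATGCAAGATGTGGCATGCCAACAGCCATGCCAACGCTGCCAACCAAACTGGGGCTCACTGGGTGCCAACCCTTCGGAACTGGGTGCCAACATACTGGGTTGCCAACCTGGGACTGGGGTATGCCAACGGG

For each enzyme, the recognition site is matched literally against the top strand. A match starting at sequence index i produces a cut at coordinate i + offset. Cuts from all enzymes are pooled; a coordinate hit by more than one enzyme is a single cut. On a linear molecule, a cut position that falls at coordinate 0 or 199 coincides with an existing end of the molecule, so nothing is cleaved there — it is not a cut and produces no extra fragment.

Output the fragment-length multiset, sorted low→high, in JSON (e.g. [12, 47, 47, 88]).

Site scan:
  LmaVI ACTGGG/2: at [17, 41, 115, 125, 146, 161, 180] ⇒ [19, 43, 117, 127, 148, 163, 182]
  IvoV TGCCAAC/5: at [0, 9, 27, 34, 61, 84, 96, 105, 131, 152, 168, 189] ⇒ [5, 14, 32, 39, 66, 89, 101, 110, 136, 157, 173, 194]

All cut coordinates (distinct, sorted): [5, 14, 19, 32, 39, 43, 66, 89, 101, 110, 117, 127, 136, 148, 157, 163, 173, 182, 194]

Fragments:
  [0,5): 5 bp
  [5,14): 9 bp
  [14,19): 5 bp
  [19,32): 13 bp
  [32,39): 7 bp
  [39,43): 4 bp
  [43,66): 23 bp
  [66,89): 23 bp
  [89,101): 12 bp
  [101,110): 9 bp
  [110,117): 7 bp
  [117,127): 10 bp
  [127,136): 9 bp
  [136,148): 12 bp
  [148,157): 9 bp
  [157,163): 6 bp
  [163,173): 10 bp
  [173,182): 9 bp
  [182,194): 12 bp
  [194,199): 5 bp

[4,5,5,5,6,7,7,9,9,9,9,9,10,10,12,12,12,13,23,23]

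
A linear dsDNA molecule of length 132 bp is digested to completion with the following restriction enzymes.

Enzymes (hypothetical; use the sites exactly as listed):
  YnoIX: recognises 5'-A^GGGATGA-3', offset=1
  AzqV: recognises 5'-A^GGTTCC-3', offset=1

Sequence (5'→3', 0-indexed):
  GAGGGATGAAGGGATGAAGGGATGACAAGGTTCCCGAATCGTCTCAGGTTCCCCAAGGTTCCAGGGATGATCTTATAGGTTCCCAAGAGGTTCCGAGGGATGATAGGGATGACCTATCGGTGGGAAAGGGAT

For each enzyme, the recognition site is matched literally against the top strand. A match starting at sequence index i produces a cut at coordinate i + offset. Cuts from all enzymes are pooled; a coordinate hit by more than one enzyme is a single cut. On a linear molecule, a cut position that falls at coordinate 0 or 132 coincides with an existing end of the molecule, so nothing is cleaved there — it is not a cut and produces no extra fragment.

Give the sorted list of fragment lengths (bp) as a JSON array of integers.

Scan for sites:
  YnoIX AGGGATGA/1: at [1, 9, 17, 62, 95, 104] ⇒ [2, 10, 18, 63, 96, 105]
  AzqV AGGTTCC/1: at [27, 45, 55, 76, 87] ⇒ [28, 46, 56, 77, 88]

All cut coordinates (distinct, sorted): [2, 10, 18, 28, 46, 56, 63, 77, 88, 96, 105]

Fragments:
  [0,2): 2 bp
  [2,10): 8 bp
  [10,18): 8 bp
  [18,28): 10 bp
  [28,46): 18 bp
  [46,56): 10 bp
  [56,63): 7 bp
  [63,77): 14 bp
  [77,88): 11 bp
  [88,96): 8 bp
  [96,105): 9 bp
  [105,132): 27 bp

[2,7,8,8,8,9,10,10,11,14,18,27]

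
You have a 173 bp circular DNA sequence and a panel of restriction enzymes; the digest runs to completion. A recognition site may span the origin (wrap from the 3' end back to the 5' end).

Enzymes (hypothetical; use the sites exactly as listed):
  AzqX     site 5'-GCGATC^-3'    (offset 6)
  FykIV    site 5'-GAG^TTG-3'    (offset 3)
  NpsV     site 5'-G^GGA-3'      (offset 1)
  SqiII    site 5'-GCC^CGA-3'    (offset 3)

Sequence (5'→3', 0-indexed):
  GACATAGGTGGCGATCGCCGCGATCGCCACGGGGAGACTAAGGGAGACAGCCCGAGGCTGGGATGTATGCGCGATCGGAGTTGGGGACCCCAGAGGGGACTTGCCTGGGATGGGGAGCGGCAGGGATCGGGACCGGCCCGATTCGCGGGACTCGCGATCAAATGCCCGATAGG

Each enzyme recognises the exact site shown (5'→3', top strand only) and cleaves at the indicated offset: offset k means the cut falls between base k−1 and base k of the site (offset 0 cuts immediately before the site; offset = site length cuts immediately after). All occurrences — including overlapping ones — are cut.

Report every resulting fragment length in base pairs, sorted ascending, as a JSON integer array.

Site scan:
  AzqX GCGATC/6: at [10, 19, 70, 153] ⇒ [16, 25, 76, 159]
  FykIV GAGTTG/3: at [77] ⇒ [80]
  NpsV GGGA/1: at [31, 41, 59, 83, 95, 106, 112, 122, 128, 146, 171] ⇒ [32, 42, 60, 84, 96, 107, 113, 123, 129, 147, 172]
  SqiII GCCCGA/3: at [49, 135, 163] ⇒ [52, 138, 166]

All cut coordinates (distinct, sorted): [16, 25, 32, 42, 52, 60, 76, 80, 84, 96, 107, 113, 123, 129, 138, 147, 159, 166, 172]

Fragment lengths:
  16→25: 9 bp
  25→32: 7 bp
  32→42: 10 bp
  42→52: 10 bp
  52→60: 8 bp
  60→76: 16 bp
  76→80: 4 bp
  80→84: 4 bp
  84→96: 12 bp
  96→107: 11 bp
  107→113: 6 bp
  113→123: 10 bp
  123→129: 6 bp
  129→138: 9 bp
  138→147: 9 bp
  147→159: 12 bp
  159→166: 7 bp
  166→172: 6 bp
  172→16 (wrap): 173-172+16 = 17 bp

[4,4,6,6,6,7,7,8,9,9,9,10,10,10,11,12,12,16,17]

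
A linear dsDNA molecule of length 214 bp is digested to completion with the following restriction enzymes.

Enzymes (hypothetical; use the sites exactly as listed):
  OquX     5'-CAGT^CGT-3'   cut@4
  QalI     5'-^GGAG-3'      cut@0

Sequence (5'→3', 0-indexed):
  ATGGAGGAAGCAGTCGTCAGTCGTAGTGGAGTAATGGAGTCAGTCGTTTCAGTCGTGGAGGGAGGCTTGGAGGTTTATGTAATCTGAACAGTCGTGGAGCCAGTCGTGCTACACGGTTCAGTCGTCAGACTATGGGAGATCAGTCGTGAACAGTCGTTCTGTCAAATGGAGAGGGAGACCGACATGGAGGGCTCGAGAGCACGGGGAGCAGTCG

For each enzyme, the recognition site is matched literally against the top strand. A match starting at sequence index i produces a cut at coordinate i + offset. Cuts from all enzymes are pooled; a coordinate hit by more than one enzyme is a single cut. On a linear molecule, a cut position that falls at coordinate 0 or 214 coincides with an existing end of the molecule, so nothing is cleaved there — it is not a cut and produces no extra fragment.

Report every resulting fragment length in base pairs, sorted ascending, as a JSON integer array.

[2,3,3,4,6,6,7,8,8,9,9,9,10,10,10,12,12,12,13,18,19,24]

Site scan:
  OquX (CAGTCGT, off=4): starts [10, 17, 40, 49, 88, 100, 118, 140, 150] → cuts [14, 21, 44, 53, 92, 104, 122, 144, 154]
  QalI (GGAG, off=0): starts [2, 27, 35, 56, 60, 68, 95, 134, 167, 173, 185, 204] → cuts [2, 27, 35, 56, 60, 68, 95, 134, 167, 173, 185, 204]

All cut coordinates (distinct, sorted): [2, 14, 21, 27, 35, 44, 53, 56, 60, 68, 92, 95, 104, 122, 134, 144, 154, 167, 173, 185, 204]

Fragment lengths:
  [0,2): 2 bp
  [2,14): 12 bp
  [14,21): 7 bp
  [21,27): 6 bp
  [27,35): 8 bp
  [35,44): 9 bp
  [44,53): 9 bp
  [53,56): 3 bp
  [56,60): 4 bp
  [60,68): 8 bp
  [68,92): 24 bp
  [92,95): 3 bp
  [95,104): 9 bp
  [104,122): 18 bp
  [122,134): 12 bp
  [134,144): 10 bp
  [144,154): 10 bp
  [154,167): 13 bp
  [167,173): 6 bp
  [173,185): 12 bp
  [185,204): 19 bp
  [204,214): 10 bp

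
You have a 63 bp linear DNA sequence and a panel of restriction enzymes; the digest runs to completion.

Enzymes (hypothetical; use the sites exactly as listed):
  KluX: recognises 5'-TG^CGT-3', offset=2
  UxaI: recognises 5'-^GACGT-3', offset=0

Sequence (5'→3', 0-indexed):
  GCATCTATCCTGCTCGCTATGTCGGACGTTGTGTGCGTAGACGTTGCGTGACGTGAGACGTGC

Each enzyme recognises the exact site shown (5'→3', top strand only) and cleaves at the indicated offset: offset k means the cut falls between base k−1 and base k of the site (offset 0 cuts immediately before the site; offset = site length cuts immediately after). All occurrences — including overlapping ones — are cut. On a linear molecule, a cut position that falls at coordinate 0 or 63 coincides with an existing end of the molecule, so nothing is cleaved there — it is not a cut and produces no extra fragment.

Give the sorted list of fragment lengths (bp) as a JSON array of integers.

[3,4,7,7,7,11,24]

Scan for sites:
  KluX TGCGT/2: at [33, 44] ⇒ [35, 46]
  UxaI GACGT/0: at [24, 39, 49, 56] ⇒ [24, 39, 49, 56]

Pooled cuts: [24, 35, 39, 46, 49, 56]

Fragment lengths:
  [0,24): 24 bp
  [24,35): 11 bp
  [35,39): 4 bp
  [39,46): 7 bp
  [46,49): 3 bp
  [49,56): 7 bp
  [56,63): 7 bp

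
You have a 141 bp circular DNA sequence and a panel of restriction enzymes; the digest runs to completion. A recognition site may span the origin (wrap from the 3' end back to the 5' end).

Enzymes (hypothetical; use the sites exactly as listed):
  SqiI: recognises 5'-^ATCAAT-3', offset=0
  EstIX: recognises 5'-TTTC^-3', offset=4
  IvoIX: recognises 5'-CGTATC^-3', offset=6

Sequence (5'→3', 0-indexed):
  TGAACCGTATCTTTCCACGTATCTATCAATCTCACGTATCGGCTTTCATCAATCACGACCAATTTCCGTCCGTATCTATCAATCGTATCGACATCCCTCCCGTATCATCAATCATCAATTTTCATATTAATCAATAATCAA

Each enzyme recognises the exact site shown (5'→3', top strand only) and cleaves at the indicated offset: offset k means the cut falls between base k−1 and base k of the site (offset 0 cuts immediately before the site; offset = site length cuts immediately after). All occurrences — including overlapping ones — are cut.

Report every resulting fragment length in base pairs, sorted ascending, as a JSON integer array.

[1,1,4,6,7,7,7,8,10,10,12,16,16,17,19]

Per-enzyme occurrences:
  SqiI ATCAAT/0: at [24, 47, 77, 106, 113, 129, 136] ⇒ [24, 47, 77, 106, 113, 129, 136]
  EstIX TTTC/4: at [11, 43, 62, 119] ⇒ [15, 47, 66, 123]
  IvoIX CGTATC/6: at [5, 17, 34, 70, 83, 100] ⇒ [11, 23, 40, 76, 89, 106]

Pooled cuts: [11, 15, 23, 24, 40, 47, 66, 76, 77, 89, 106, 113, 123, 129, 136]

Fragment lengths:
  11→15: 4 bp
  15→23: 8 bp
  23→24: 1 bp
  24→40: 16 bp
  40→47: 7 bp
  47→66: 19 bp
  66→76: 10 bp
  76→77: 1 bp
  77→89: 12 bp
  89→106: 17 bp
  106→113: 7 bp
  113→123: 10 bp
  123→129: 6 bp
  129→136: 7 bp
  136→11 (wrap): 141-136+11 = 16 bp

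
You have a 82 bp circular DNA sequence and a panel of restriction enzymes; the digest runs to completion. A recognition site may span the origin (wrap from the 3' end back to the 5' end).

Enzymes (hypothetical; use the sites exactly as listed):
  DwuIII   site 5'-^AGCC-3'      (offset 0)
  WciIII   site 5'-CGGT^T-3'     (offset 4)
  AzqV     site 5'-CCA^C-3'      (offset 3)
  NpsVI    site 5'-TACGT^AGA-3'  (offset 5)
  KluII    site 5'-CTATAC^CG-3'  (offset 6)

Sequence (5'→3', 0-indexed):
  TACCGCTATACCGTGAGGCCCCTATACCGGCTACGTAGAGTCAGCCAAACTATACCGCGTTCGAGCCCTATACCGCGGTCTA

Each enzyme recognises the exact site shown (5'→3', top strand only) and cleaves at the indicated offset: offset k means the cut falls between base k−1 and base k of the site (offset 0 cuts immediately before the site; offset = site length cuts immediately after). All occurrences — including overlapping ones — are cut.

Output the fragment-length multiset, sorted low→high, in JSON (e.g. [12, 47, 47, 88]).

[6,8,8,9,10,12,13,16]

Site scan:
  DwuIII AGCC/0: at [42, 63] ⇒ [42, 63]
  WciIII (CGGTT, off=4): no sites
  AzqV (CCAC, off=3): no sites
  NpsVI TACGTAGA/5: at [31] ⇒ [36]
  KluII CTATACCG/6: at [5, 21, 49, 67, 79] ⇒ [3, 11, 27, 55, 73]

Pooled cuts: [3, 11, 27, 36, 42, 55, 63, 73]

Fragments:
  3→11: 8 bp
  11→27: 16 bp
  27→36: 9 bp
  36→42: 6 bp
  42→55: 13 bp
  55→63: 8 bp
  63→73: 10 bp
  73→3 (wrap): 82-73+3 = 12 bp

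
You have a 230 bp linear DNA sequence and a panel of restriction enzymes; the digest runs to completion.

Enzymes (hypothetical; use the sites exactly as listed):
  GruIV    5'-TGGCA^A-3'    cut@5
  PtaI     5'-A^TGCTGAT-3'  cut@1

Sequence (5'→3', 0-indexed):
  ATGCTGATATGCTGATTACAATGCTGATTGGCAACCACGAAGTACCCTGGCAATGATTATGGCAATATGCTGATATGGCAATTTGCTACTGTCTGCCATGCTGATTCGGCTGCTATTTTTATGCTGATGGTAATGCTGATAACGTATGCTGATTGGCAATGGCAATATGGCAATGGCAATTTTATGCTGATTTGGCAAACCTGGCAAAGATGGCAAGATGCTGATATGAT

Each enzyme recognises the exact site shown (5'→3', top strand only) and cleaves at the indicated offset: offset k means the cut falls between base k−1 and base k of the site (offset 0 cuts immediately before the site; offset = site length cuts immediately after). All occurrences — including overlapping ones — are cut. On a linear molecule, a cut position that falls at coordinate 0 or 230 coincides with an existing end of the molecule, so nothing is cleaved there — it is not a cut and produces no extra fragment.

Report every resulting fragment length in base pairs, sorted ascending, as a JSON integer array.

[1,3,3,6,6,6,8,8,9,9,12,12,12,12,12,12,13,13,13,18,19,23]

Scan for sites:
  GruIV TGGCAA/5: at [28, 47, 59, 75, 153, 159, 167, 173, 192, 201, 210] ⇒ [33, 52, 64, 80, 158, 164, 172, 178, 197, 206, 215]
  PtaI ATGCTGAT/1: at [0, 8, 20, 66, 97, 120, 132, 145, 183, 217] ⇒ [1, 9, 21, 67, 98, 121, 133, 146, 184, 218]

All cut coordinates (distinct, sorted): [1, 9, 21, 33, 52, 64, 67, 80, 98, 121, 133, 146, 158, 164, 172, 178, 184, 197, 206, 215, 218]

Fragment lengths:
  [0,1): 1 bp
  [1,9): 8 bp
  [9,21): 12 bp
  [21,33): 12 bp
  [33,52): 19 bp
  [52,64): 12 bp
  [64,67): 3 bp
  [67,80): 13 bp
  [80,98): 18 bp
  [98,121): 23 bp
  [121,133): 12 bp
  [133,146): 13 bp
  [146,158): 12 bp
  [158,164): 6 bp
  [164,172): 8 bp
  [172,178): 6 bp
  [178,184): 6 bp
  [184,197): 13 bp
  [197,206): 9 bp
  [206,215): 9 bp
  [215,218): 3 bp
  [218,230): 12 bp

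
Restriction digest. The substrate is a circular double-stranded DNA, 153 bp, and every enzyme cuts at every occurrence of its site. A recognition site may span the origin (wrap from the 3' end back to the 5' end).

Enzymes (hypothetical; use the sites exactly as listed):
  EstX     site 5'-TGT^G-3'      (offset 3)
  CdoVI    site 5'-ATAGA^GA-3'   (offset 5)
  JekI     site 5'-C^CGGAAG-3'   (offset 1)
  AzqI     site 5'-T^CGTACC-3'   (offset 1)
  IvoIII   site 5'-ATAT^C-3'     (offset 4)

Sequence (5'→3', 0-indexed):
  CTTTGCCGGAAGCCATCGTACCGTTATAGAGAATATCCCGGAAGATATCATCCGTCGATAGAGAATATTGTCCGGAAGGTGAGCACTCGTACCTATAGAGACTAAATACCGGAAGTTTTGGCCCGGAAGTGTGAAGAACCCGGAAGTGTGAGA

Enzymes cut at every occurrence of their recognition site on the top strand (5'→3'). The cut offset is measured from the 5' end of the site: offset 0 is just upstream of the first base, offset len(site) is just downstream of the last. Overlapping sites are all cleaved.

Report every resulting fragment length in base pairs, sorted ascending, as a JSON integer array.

Scan for sites:
  EstX (TGTG, off=3): starts [129, 146] → cuts [132, 149]
  CdoVI (ATAGAGA, off=5): starts [25, 57, 94] → cuts [30, 62, 99]
  JekI (CCGGAAG, off=1): starts [5, 37, 71, 108, 122, 139] → cuts [6, 38, 72, 109, 123, 140]
  AzqI (TCGTACC, off=1): starts [15, 86] → cuts [16, 87]
  IvoIII (ATATC, off=4): starts [32, 44] → cuts [36, 48]

Pooled cuts: [6, 16, 30, 36, 38, 48, 62, 72, 87, 99, 109, 123, 132, 140, 149]

Fragment lengths:
  6→16: 10 bp
  16→30: 14 bp
  30→36: 6 bp
  36→38: 2 bp
  38→48: 10 bp
  48→62: 14 bp
  62→72: 10 bp
  72→87: 15 bp
  87→99: 12 bp
  99→109: 10 bp
  109→123: 14 bp
  123→132: 9 bp
  132→140: 8 bp
  140→149: 9 bp
  149→6 (wrap): 153-149+6 = 10 bp

[2,6,8,9,9,10,10,10,10,10,12,14,14,14,15]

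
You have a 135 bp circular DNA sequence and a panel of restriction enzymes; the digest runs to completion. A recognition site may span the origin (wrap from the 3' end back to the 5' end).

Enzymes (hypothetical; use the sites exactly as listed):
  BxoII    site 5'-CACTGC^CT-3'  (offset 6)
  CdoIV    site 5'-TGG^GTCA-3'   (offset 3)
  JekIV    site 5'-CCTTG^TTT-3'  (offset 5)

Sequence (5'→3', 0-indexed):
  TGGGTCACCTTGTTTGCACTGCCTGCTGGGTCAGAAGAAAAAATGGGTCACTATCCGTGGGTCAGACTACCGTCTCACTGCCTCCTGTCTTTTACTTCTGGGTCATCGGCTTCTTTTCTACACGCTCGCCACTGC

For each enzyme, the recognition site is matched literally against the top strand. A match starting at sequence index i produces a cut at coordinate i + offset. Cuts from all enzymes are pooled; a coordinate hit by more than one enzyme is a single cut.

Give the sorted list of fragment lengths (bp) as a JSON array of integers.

[7,9,10,14,17,20,21,37]

Site scan:
  BxoII CACTGCCT/6: at [16, 75] ⇒ [22, 81]
  CdoIV TGGGTCA/3: at [0, 26, 43, 57, 98] ⇒ [3, 29, 46, 60, 101]
  JekIV CCTTGTTT/5: at [7] ⇒ [12]

Pooled cuts: [3, 12, 22, 29, 46, 60, 81, 101]

Fragment lengths:
  3→12: 9 bp
  12→22: 10 bp
  22→29: 7 bp
  29→46: 17 bp
  46→60: 14 bp
  60→81: 21 bp
  81→101: 20 bp
  101→3 (wrap): 135-101+3 = 37 bp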